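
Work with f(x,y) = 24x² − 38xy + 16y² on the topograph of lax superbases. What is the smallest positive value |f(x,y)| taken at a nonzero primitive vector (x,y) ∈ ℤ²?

translate: b→10 (≡-38 mod 48), so (24,-38,16)→(24,10,2)
flip: (24,10,2)→(2,-10,24)
translate: b→2 (≡-10 mod 4), so (2,-10,24)→(2,2,12)
reduced (well bottom): (2,2,12) with a≤c, −a<b≤a
well minimum = a = 2

2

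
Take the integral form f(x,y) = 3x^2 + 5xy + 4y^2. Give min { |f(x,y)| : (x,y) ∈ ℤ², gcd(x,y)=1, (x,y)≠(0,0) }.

translate: b→-1 (≡5 mod 6), so (3,5,4)→(3,-1,2)
flip: (3,-1,2)→(2,1,3)
reduced (well bottom): (2,1,3) with a≤c, −a<b≤a
well minimum = a = 2

2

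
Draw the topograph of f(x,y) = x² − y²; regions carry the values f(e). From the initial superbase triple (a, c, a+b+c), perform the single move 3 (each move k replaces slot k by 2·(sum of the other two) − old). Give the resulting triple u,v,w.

start (1,-1,0) = (f(1,0),f(0,1),f(1,1))
replace slot 3: 2·(1+(-1)) − 0 = 0 → (1,-1,0)

1,-1,0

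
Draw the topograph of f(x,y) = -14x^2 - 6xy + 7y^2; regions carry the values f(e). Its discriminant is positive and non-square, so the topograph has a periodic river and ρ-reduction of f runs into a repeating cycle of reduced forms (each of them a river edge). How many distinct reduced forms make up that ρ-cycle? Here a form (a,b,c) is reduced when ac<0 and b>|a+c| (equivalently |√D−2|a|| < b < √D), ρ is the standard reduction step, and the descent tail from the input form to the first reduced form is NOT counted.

D = 428, ⌊√D⌋ = 20
descent: ρ → (7,20,-1)  [lands on river]
river: ρ → (-1,20,7)
river: ρ → (7,8,-13)
river: ρ → (-13,18,2)
river: ρ → (2,18,-13)
river: ρ → (-13,8,7)
ρ-cycle length = 6 (tail of 1 descent step not counted)

6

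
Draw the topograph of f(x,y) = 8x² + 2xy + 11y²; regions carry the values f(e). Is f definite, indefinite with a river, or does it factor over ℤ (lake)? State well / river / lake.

D = b²−4ac = 2² − 4·8·11 = -348
D < 0 ⇒ definite ⇒ every region one sign ⇒ single well

well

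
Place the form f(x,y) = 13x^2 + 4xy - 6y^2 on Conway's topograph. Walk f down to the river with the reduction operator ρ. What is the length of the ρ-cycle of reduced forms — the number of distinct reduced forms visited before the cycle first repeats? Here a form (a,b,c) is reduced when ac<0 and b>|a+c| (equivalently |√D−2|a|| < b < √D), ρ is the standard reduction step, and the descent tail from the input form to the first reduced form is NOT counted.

D = 328, ⌊√D⌋ = 18
descent: ρ → (-6,8,11)  [lands on river]
river: ρ → (11,14,-3)
river: ρ → (-3,16,6)
river: ρ → (6,8,-11)
river: ρ → (-11,14,3)
river: ρ → (3,16,-6)
ρ-cycle length = 6 (tail of 1 descent step not counted)

6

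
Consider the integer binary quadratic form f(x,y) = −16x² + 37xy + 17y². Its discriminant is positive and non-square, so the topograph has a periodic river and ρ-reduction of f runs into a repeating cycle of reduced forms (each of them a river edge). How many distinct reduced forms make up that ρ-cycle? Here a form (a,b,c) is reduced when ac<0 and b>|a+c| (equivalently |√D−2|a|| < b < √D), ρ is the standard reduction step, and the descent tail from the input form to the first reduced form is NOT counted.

D = 2457, ⌊√D⌋ = 49
river: ρ → (17,31,-22)
river: ρ → (-22,13,26)
river: ρ → (26,39,-9)
river: ρ → (-9,33,38)
river: ρ → (38,43,-4)
river: ρ → (-4,45,27)
river: ρ → (27,9,-22)
river: ρ → (-22,35,14)
river: ρ → (14,49,-1)
river: ρ → (-1,49,14)
river: ρ → (14,35,-22)
river: ρ → (-22,9,27)
river: ρ → (27,45,-4)
river: ρ → (-4,43,38)
river: ρ → (38,33,-9)
river: ρ → (-9,39,26)
river: ρ → (26,13,-22)
river: ρ → (-22,31,17)
river: ρ → (17,37,-16)
river: ρ → (-16,27,27)
river: ρ → (27,27,-16)
river: ρ → (-16,37,17)
ρ-cycle length = 22 (tail of 0 descent steps not counted)

22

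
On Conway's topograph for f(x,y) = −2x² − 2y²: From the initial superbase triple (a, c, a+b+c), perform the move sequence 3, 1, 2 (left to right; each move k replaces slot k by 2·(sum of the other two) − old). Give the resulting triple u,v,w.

start (-2,-2,-4) = (f(1,0),f(0,1),f(1,1))
replace slot 3: 2·((-2)+(-2)) − (-4) = -4 → (-2,-2,-4)
replace slot 1: 2·((-2)+(-4)) − (-2) = -10 → (-10,-2,-4)
replace slot 2: 2·((-10)+(-4)) − (-2) = -26 → (-10,-26,-4)

-10,-26,-4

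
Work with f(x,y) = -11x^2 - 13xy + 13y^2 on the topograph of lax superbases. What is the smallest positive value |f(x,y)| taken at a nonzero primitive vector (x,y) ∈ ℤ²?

descent: ρ → (13,13,-11)  [lands on river]
river: ρ → (-11,9,15)
river: ρ → (15,21,-5)
river: ρ → (-5,19,19)
river: ρ → (19,19,-5)
river: ρ → (-5,21,15)
river: ρ → (15,9,-11)
river: ρ → (-11,13,13)
closes: descent 1, river 8
min |a| on river = 5

5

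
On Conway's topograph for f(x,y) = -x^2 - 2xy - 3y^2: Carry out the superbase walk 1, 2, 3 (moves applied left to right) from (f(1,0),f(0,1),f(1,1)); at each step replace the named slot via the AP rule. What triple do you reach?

start (-1,-3,-6) = (f(1,0),f(0,1),f(1,1))
replace slot 1: 2·((-3)+(-6)) − (-1) = -17 → (-17,-3,-6)
replace slot 2: 2·((-17)+(-6)) − (-3) = -43 → (-17,-43,-6)
replace slot 3: 2·((-17)+(-43)) − (-6) = -114 → (-17,-43,-114)

-17,-43,-114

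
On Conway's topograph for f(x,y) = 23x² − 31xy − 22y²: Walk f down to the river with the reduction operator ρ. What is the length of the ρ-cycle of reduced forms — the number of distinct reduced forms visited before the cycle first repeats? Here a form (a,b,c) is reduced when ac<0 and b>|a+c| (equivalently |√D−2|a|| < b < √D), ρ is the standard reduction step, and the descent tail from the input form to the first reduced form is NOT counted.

D = 2985, ⌊√D⌋ = 54
descent: ρ → (-22,31,23)  [lands on river]
river: ρ → (23,15,-30)
river: ρ → (-30,45,8)
river: ρ → (8,51,-12)
river: ρ → (-12,45,20)
river: ρ → (20,35,-22)
river: ρ → (-22,53,2)
river: ρ → (2,51,-48)
river: ρ → (-48,45,5)
river: ρ → (5,45,-48)
river: ρ → (-48,51,2)
river: ρ → (2,53,-22)
river: ρ → (-22,35,20)
river: ρ → (20,45,-12)
river: ρ → (-12,51,8)
river: ρ → (8,45,-30)
river: ρ → (-30,15,23)
river: ρ → (23,31,-22)
river: ρ → (-22,13,32)
river: ρ → (32,51,-3)
river: ρ → (-3,51,32)
river: ρ → (32,13,-22)
ρ-cycle length = 22 (tail of 1 descent step not counted)

22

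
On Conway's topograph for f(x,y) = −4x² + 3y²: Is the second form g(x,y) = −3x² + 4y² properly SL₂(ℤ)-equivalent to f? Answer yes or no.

D₁ = 48, D₂ = 48
river cycle of f (length 2): (3, 6, -1), (-1, 6, 3)
river cycle of g (length 2): (-3, 6, 1), (1, 6, -3)
cycles differ ⇒ inequivalent

no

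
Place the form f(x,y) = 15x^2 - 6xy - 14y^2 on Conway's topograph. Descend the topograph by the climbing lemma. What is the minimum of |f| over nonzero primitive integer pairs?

descent: ρ → (-14,6,15)  [lands on river]
river: ρ → (15,24,-5)
river: ρ → (-5,26,10)
river: ρ → (10,14,-17)
river: ρ → (-17,20,7)
river: ρ → (7,22,-14)
closes: descent 1, river 6
min |a| on river = 5

5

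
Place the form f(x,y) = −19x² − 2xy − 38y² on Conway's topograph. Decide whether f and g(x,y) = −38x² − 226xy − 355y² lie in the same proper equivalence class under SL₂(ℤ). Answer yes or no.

D₁ = -2884, D₂ = -2884
f is negative-definite; reduce −f:
−f: reduced (well bottom): (19,2,38) with a≤c, −a<b≤a
flip sign back: reduced form of f is (-19,-2,-38)
g is negative-definite; reduce −g:
−g: translate: b→-2 (≡226 mod 76), so (38,226,355)→(38,-2,19)
−g: flip: (38,-2,19)→(19,2,38)
−g: reduced (well bottom): (19,2,38) with a≤c, −a<b≤a
flip sign back: reduced form of g is (-19,-2,-38)
reduced forms (-19, -2, -38) vs (-19, -2, -38) ⇒ equivalent

yes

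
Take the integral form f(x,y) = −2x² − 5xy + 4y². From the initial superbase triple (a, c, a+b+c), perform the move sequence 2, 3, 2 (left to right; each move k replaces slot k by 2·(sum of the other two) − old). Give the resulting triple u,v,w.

start (-2,4,-3) = (f(1,0),f(0,1),f(1,1))
replace slot 2: 2·((-2)+(-3)) − 4 = -14 → (-2,-14,-3)
replace slot 3: 2·((-2)+(-14)) − (-3) = -29 → (-2,-14,-29)
replace slot 2: 2·((-2)+(-29)) − (-14) = -48 → (-2,-48,-29)

-2,-48,-29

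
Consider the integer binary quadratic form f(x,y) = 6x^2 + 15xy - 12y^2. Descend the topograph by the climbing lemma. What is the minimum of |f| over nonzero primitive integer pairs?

river: ρ → (-12,9,9)
river: ρ → (9,9,-12)
river: ρ → (-12,15,6)
river: ρ → (6,21,-3)
river: ρ → (-3,21,6)
river: ρ → (6,15,-12)
closes: descent 0, river 6
min |a| on river = 3

3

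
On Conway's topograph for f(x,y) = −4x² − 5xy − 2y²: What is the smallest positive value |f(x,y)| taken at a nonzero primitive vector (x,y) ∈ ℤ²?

translate: b→-3 (≡5 mod 8), so (4,5,2)→(4,-3,1)
flip: (4,-3,1)→(1,3,4)
translate: b→1 (≡3 mod 2), so (1,3,4)→(1,1,2)
reduced (well bottom): (1,1,2) with a≤c, −a<b≤a
well minimum |f| = |-1| = 1 (negative-definite)

1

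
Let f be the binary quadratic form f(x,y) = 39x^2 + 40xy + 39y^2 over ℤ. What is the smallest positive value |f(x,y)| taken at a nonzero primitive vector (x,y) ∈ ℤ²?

translate: b→-38 (≡40 mod 78), so (39,40,39)→(39,-38,38)
flip: (39,-38,38)→(38,38,39)
reduced (well bottom): (38,38,39) with a≤c, −a<b≤a
well minimum = a = 38

38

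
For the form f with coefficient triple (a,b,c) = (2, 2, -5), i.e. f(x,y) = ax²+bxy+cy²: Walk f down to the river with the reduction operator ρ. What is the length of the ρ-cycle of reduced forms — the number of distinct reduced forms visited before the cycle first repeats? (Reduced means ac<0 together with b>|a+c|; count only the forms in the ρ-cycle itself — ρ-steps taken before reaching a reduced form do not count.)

D = 44, ⌊√D⌋ = 6
descent: ρ → (-5,-2,2)
descent: ρ → (2,6,-1)  [lands on river]
river: ρ → (-1,6,2)
ρ-cycle length = 2 (tail of 2 descent steps not counted)

2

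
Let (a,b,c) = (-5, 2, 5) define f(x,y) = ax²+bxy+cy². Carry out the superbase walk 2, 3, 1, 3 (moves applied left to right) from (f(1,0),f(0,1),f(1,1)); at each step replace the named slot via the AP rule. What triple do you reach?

start (-5,5,2) = (f(1,0),f(0,1),f(1,1))
replace slot 2: 2·((-5)+2) − 5 = -11 → (-5,-11,2)
replace slot 3: 2·((-5)+(-11)) − 2 = -34 → (-5,-11,-34)
replace slot 1: 2·((-11)+(-34)) − (-5) = -85 → (-85,-11,-34)
replace slot 3: 2·((-85)+(-11)) − (-34) = -158 → (-85,-11,-158)

-85,-11,-158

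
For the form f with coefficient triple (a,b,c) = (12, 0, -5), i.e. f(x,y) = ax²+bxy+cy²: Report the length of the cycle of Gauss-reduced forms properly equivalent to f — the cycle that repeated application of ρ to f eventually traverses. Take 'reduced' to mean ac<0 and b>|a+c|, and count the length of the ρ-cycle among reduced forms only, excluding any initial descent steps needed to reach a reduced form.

D = 240, ⌊√D⌋ = 15
descent: ρ → (-5,10,7)  [lands on river]
river: ρ → (7,4,-8)
river: ρ → (-8,12,3)
river: ρ → (3,12,-8)
river: ρ → (-8,4,7)
river: ρ → (7,10,-5)
ρ-cycle length = 6 (tail of 1 descent step not counted)

6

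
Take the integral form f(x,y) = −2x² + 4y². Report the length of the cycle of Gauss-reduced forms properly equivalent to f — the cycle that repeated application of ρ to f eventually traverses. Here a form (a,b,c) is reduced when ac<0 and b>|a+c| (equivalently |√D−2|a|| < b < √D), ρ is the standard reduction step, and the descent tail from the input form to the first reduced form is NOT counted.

D = 32, ⌊√D⌋ = 5
descent: ρ → (4,0,-2)
descent: ρ → (-2,4,2)  [lands on river]
river: ρ → (2,4,-2)
ρ-cycle length = 2 (tail of 2 descent steps not counted)

2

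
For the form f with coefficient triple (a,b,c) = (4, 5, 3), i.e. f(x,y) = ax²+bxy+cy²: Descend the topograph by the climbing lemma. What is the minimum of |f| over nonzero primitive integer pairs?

translate: b→-3 (≡5 mod 8), so (4,5,3)→(4,-3,2)
flip: (4,-3,2)→(2,3,4)
translate: b→-1 (≡3 mod 4), so (2,3,4)→(2,-1,3)
reduced (well bottom): (2,-1,3) with a≤c, −a<b≤a
well minimum = a = 2

2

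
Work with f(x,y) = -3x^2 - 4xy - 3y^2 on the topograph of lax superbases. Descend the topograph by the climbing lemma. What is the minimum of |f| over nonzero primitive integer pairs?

translate: b→-2 (≡4 mod 6), so (3,4,3)→(3,-2,2)
flip: (3,-2,2)→(2,2,3)
reduced (well bottom): (2,2,3) with a≤c, −a<b≤a
well minimum |f| = |-2| = 2 (negative-definite)

2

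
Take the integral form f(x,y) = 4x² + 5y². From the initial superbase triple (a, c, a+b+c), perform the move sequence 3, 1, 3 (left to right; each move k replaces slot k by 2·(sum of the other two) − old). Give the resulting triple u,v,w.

start (4,5,9) = (f(1,0),f(0,1),f(1,1))
replace slot 3: 2·(4+5) − 9 = 9 → (4,5,9)
replace slot 1: 2·(5+9) − 4 = 24 → (24,5,9)
replace slot 3: 2·(24+5) − 9 = 49 → (24,5,49)

24,5,49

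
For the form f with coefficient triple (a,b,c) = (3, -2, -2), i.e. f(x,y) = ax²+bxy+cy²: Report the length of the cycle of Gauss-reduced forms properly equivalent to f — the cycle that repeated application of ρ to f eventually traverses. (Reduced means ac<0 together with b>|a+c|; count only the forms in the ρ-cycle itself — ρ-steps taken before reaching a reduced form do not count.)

D = 28, ⌊√D⌋ = 5
descent: ρ → (-2,2,3)  [lands on river]
river: ρ → (3,4,-1)
river: ρ → (-1,4,3)
river: ρ → (3,2,-2)
ρ-cycle length = 4 (tail of 1 descent step not counted)

4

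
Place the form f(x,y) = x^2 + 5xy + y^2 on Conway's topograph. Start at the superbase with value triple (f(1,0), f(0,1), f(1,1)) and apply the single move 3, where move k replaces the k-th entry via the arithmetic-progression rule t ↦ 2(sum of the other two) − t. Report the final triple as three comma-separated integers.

start (1,1,7) = (f(1,0),f(0,1),f(1,1))
replace slot 3: 2·(1+1) − 7 = -3 → (1,1,-3)

1,1,-3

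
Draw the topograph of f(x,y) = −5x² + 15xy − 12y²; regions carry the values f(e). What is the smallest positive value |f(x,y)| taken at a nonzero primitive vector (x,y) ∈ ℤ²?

translate: b→5 (≡-15 mod 10), so (5,-15,12)→(5,5,2)
flip: (5,5,2)→(2,-5,5)
translate: b→-1 (≡-5 mod 4), so (2,-5,5)→(2,-1,2)
flip: (2,-1,2)→(2,1,2)
reduced (well bottom): (2,1,2) with a≤c, −a<b≤a
well minimum |f| = |-2| = 2 (negative-definite)

2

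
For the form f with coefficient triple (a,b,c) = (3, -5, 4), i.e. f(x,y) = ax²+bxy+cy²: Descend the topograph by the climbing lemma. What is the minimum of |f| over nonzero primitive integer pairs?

translate: b→1 (≡-5 mod 6), so (3,-5,4)→(3,1,2)
flip: (3,1,2)→(2,-1,3)
reduced (well bottom): (2,-1,3) with a≤c, −a<b≤a
well minimum = a = 2

2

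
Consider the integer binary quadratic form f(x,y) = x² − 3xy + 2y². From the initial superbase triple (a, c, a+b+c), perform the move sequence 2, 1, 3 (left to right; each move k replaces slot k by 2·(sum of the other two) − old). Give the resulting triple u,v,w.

start (1,2,0) = (f(1,0),f(0,1),f(1,1))
replace slot 2: 2·(1+0) − 2 = 0 → (1,0,0)
replace slot 1: 2·(0+0) − 1 = -1 → (-1,0,0)
replace slot 3: 2·((-1)+0) − 0 = -2 → (-1,0,-2)

-1,0,-2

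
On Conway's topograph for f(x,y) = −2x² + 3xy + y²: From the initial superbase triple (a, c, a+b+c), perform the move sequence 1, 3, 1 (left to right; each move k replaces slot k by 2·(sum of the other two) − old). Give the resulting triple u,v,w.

start (-2,1,2) = (f(1,0),f(0,1),f(1,1))
replace slot 1: 2·(1+2) − (-2) = 8 → (8,1,2)
replace slot 3: 2·(8+1) − 2 = 16 → (8,1,16)
replace slot 1: 2·(1+16) − 8 = 26 → (26,1,16)

26,1,16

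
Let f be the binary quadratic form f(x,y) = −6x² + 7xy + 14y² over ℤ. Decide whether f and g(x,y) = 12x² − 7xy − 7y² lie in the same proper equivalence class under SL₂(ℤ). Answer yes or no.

D₁ = 385, D₂ = 385
river cycle of f (length 12): (-6, 19, 1), (1, 19, -6), (-6, 17, 4), (4, 15, -10), (-10, 5, 9), (9, 13, -6), (-6, 11, 11), (11, 11, -6), (-6, 13, 9), (9, 5, -10), … (2 more)
river cycle of g (length 10): (-7, 7, 12), (12, 17, -2), (-2, 19, 3), (3, 17, -8), (-8, 15, 5), (5, 15, -8), (-8, 17, 3), (3, 19, -2), (-2, 17, 12), (12, 7, -7)
cycles differ ⇒ inequivalent

no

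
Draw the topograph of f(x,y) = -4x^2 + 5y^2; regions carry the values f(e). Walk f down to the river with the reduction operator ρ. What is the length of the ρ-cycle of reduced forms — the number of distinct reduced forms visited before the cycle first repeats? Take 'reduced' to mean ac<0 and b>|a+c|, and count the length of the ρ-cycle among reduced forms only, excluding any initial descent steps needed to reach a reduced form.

D = 80, ⌊√D⌋ = 8
descent: ρ → (5,0,-4)
descent: ρ → (-4,8,1)  [lands on river]
river: ρ → (1,8,-4)
ρ-cycle length = 2 (tail of 2 descent steps not counted)

2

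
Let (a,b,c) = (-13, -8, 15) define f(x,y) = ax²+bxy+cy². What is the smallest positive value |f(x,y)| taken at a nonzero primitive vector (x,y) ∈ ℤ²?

descent: ρ → (15,8,-13)  [lands on river]
river: ρ → (-13,18,10)
river: ρ → (10,22,-9)
river: ρ → (-9,14,18)
river: ρ → (18,22,-5)
river: ρ → (-5,28,3)
river: ρ → (3,26,-14)
river: ρ → (-14,2,15)
river: ρ → (15,28,-1)
river: ρ → (-1,28,15)
river: ρ → (15,2,-14)
river: ρ → (-14,26,3)
river: ρ → (3,28,-5)
river: ρ → (-5,22,18)
river: ρ → (18,14,-9)
river: ρ → (-9,22,10)
river: ρ → (10,18,-13)
river: ρ → (-13,8,15)
river: ρ → (15,22,-6)
river: ρ → (-6,26,7)
river: ρ → (7,16,-21)
river: ρ → (-21,26,2)
river: ρ → (2,26,-21)
river: ρ → (-21,16,7)
river: ρ → (7,26,-6)
river: ρ → (-6,22,15)
closes: descent 1, river 26
min |a| on river = 1

1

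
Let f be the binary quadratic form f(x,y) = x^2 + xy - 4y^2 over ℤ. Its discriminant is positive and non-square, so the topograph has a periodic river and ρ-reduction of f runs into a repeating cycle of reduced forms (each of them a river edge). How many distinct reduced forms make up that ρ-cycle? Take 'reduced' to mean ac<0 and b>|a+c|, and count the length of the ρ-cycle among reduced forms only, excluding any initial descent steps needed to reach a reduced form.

D = 17, ⌊√D⌋ = 4
descent: ρ → (-4,-1,1)
descent: ρ → (1,3,-2)  [lands on river]
river: ρ → (-2,1,2)
river: ρ → (2,3,-1)
river: ρ → (-1,3,2)
river: ρ → (2,1,-2)
river: ρ → (-2,3,1)
ρ-cycle length = 6 (tail of 2 descent steps not counted)

6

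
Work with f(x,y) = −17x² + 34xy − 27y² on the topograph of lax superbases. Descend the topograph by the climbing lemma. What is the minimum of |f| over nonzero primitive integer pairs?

translate: b→0 (≡-34 mod 34), so (17,-34,27)→(17,0,10)
flip: (17,0,10)→(10,0,17)
reduced (well bottom): (10,0,17) with a≤c, −a<b≤a
well minimum |f| = |-10| = 10 (negative-definite)

10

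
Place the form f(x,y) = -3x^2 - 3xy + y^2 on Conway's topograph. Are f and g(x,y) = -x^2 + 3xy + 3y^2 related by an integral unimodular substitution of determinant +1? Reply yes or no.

D₁ = 21, D₂ = 21
river cycle of f (length 2): (1, 3, -3), (-3, 3, 1)
river cycle of g (length 2): (3, 3, -1), (-1, 3, 3)
cycles differ ⇒ inequivalent

no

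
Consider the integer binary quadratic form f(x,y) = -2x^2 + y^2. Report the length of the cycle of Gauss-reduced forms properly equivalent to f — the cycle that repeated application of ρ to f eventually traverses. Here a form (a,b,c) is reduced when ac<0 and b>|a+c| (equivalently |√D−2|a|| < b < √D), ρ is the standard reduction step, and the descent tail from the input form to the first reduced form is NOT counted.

D = 8, ⌊√D⌋ = 2
descent: ρ → (1,2,-1)  [lands on river]
river: ρ → (-1,2,1)
ρ-cycle length = 2 (tail of 1 descent step not counted)

2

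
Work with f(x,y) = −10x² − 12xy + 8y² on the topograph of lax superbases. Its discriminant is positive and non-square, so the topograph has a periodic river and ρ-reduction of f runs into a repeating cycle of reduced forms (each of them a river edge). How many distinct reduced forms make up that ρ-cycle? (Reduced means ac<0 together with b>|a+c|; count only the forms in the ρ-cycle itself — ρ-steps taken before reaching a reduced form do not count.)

D = 464, ⌊√D⌋ = 21
descent: ρ → (8,12,-10)  [lands on river]
river: ρ → (-10,8,10)
river: ρ → (10,12,-8)
river: ρ → (-8,20,2)
river: ρ → (2,20,-8)
river: ρ → (-8,12,10)
river: ρ → (10,8,-10)
river: ρ → (-10,12,8)
river: ρ → (8,20,-2)
river: ρ → (-2,20,8)
ρ-cycle length = 10 (tail of 1 descent step not counted)

10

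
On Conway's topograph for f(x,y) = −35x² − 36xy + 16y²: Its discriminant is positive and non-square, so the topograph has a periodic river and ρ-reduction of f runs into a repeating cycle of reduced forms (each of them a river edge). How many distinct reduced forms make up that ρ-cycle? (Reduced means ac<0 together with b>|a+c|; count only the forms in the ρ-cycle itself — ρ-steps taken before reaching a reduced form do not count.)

D = 3536, ⌊√D⌋ = 59
descent: ρ → (16,36,-35)  [lands on river]
river: ρ → (-35,34,17)
river: ρ → (17,34,-35)
river: ρ → (-35,36,16)
river: ρ → (16,28,-43)
river: ρ → (-43,58,1)
river: ρ → (1,58,-43)
river: ρ → (-43,28,16)
ρ-cycle length = 8 (tail of 1 descent step not counted)

8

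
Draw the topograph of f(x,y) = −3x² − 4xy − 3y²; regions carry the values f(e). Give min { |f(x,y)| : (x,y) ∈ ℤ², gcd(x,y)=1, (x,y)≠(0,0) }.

translate: b→-2 (≡4 mod 6), so (3,4,3)→(3,-2,2)
flip: (3,-2,2)→(2,2,3)
reduced (well bottom): (2,2,3) with a≤c, −a<b≤a
well minimum |f| = |-2| = 2 (negative-definite)

2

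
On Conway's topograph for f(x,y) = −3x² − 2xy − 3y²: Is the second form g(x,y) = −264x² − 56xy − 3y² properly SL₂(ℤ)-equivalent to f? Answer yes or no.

D₁ = -32, D₂ = -32
f is negative-definite; reduce −f:
−f: reduced (well bottom): (3,2,3) with a≤c, −a<b≤a
flip sign back: reduced form of f is (-3,-2,-3)
g is negative-definite; reduce −g:
−g: flip: (264,56,3)→(3,-56,264)
−g: translate: b→-2 (≡-56 mod 6), so (3,-56,264)→(3,-2,3)
−g: flip: (3,-2,3)→(3,2,3)
−g: reduced (well bottom): (3,2,3) with a≤c, −a<b≤a
flip sign back: reduced form of g is (-3,-2,-3)
reduced forms (-3, -2, -3) vs (-3, -2, -3) ⇒ equivalent

yes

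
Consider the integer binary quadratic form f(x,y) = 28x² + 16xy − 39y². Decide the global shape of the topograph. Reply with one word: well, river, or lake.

D = b²−4ac = 16² − 4·28·(-39) = 4624
D = 68² is a perfect square ⇒ form factors over ℤ ⇒ lakes

lake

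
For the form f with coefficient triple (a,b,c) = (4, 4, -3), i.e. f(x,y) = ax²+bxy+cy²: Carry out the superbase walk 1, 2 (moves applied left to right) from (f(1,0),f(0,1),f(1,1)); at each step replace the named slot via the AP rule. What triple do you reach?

start (4,-3,5) = (f(1,0),f(0,1),f(1,1))
replace slot 1: 2·((-3)+5) − 4 = 0 → (0,-3,5)
replace slot 2: 2·(0+5) − (-3) = 13 → (0,13,5)

0,13,5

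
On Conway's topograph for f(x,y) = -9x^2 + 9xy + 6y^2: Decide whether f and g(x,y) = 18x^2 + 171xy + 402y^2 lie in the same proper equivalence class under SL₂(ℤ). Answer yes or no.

D₁ = 297, D₂ = 297
river cycle of f (length 4): (6, 15, -3), (-3, 15, 6), (6, 9, -9), (-9, 9, 6)
river cycle of g (length 4): (-3, 15, 6), (6, 9, -9), (-9, 9, 6), (6, 15, -3)
cycles coincide ⇒ equivalent

yes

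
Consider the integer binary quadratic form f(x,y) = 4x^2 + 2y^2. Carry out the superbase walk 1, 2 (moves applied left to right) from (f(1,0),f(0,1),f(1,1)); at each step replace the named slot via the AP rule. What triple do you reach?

start (4,2,6) = (f(1,0),f(0,1),f(1,1))
replace slot 1: 2·(2+6) − 4 = 12 → (12,2,6)
replace slot 2: 2·(12+6) − 2 = 34 → (12,34,6)

12,34,6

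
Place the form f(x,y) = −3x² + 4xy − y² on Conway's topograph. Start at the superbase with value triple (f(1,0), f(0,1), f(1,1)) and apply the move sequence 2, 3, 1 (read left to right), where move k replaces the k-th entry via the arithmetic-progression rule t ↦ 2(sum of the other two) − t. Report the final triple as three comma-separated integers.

start (-3,-1,0) = (f(1,0),f(0,1),f(1,1))
replace slot 2: 2·((-3)+0) − (-1) = -5 → (-3,-5,0)
replace slot 3: 2·((-3)+(-5)) − 0 = -16 → (-3,-5,-16)
replace slot 1: 2·((-5)+(-16)) − (-3) = -39 → (-39,-5,-16)

-39,-5,-16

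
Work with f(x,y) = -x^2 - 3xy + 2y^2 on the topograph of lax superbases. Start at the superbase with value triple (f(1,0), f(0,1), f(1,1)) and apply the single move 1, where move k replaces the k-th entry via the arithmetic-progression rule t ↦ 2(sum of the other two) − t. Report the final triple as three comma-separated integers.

start (-1,2,-2) = (f(1,0),f(0,1),f(1,1))
replace slot 1: 2·(2+(-2)) − (-1) = 1 → (1,2,-2)

1,2,-2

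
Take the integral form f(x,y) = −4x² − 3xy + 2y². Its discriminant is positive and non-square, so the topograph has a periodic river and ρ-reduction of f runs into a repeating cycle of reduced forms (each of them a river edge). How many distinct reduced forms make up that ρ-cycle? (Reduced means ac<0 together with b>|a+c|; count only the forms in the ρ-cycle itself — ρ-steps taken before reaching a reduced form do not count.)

D = 41, ⌊√D⌋ = 6
descent: ρ → (2,3,-4)  [lands on river]
river: ρ → (-4,5,1)
river: ρ → (1,5,-4)
river: ρ → (-4,3,2)
river: ρ → (2,5,-2)
river: ρ → (-2,3,4)
river: ρ → (4,5,-1)
river: ρ → (-1,5,4)
river: ρ → (4,3,-2)
river: ρ → (-2,5,2)
ρ-cycle length = 10 (tail of 1 descent step not counted)

10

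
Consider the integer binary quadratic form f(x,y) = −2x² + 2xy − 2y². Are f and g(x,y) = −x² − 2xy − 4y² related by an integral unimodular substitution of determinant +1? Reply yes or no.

D₁ = -12, D₂ = -12
f is negative-definite; reduce −f:
−f: translate: b→2 (≡-2 mod 4), so (2,-2,2)→(2,2,2)
−f: reduced (well bottom): (2,2,2) with a≤c, −a<b≤a
flip sign back: reduced form of f is (-2,-2,-2)
g is negative-definite; reduce −g:
−g: translate: b→0 (≡2 mod 2), so (1,2,4)→(1,0,3)
−g: reduced (well bottom): (1,0,3) with a≤c, −a<b≤a
flip sign back: reduced form of g is (-1,0,-3)
reduced forms (-2, -2, -2) vs (-1, 0, -3) ⇒ inequivalent

no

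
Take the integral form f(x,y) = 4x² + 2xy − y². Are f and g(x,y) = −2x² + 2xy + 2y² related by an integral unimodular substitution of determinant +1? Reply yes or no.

D₁ = 20, D₂ = 20
river cycle of f (length 2): (-1, 4, 1), (1, 4, -1)
river cycle of g (length 2): (2, 2, -2), (-2, 2, 2)
cycles differ ⇒ inequivalent

no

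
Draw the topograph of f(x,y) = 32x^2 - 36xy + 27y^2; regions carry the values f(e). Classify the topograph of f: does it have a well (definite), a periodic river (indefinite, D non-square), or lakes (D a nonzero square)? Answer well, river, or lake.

D = b²−4ac = (-36)² − 4·32·27 = -2160
D < 0 ⇒ definite ⇒ every region one sign ⇒ single well

well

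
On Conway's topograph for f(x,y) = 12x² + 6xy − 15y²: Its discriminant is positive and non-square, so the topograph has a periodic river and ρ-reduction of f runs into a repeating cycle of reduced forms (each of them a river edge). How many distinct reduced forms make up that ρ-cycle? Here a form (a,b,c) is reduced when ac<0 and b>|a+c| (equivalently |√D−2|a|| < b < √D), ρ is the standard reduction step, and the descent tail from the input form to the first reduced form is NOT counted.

D = 756, ⌊√D⌋ = 27
river: ρ → (-15,24,3)
river: ρ → (3,24,-15)
river: ρ → (-15,6,12)
river: ρ → (12,18,-9)
river: ρ → (-9,18,12)
river: ρ → (12,6,-15)
ρ-cycle length = 6 (tail of 0 descent steps not counted)

6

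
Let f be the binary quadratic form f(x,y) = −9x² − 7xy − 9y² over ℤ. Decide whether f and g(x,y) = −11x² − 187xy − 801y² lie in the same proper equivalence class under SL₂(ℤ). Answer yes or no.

D₁ = -275, D₂ = -275
f is negative-definite; reduce −f:
−f: reduced (well bottom): (9,7,9) with a≤c, −a<b≤a
flip sign back: reduced form of f is (-9,-7,-9)
g is negative-definite; reduce −g:
−g: translate: b→11 (≡187 mod 22), so (11,187,801)→(11,11,9)
−g: flip: (11,11,9)→(9,-11,11)
−g: translate: b→7 (≡-11 mod 18), so (9,-11,11)→(9,7,9)
−g: reduced (well bottom): (9,7,9) with a≤c, −a<b≤a
flip sign back: reduced form of g is (-9,-7,-9)
reduced forms (-9, -7, -9) vs (-9, -7, -9) ⇒ equivalent

yes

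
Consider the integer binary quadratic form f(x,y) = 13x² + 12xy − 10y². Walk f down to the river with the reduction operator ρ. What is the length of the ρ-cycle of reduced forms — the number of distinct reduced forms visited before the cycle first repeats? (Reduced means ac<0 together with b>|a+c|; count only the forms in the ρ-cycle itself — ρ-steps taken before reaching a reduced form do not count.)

D = 664, ⌊√D⌋ = 25
river: ρ → (-10,8,15)
river: ρ → (15,22,-3)
river: ρ → (-3,20,22)
river: ρ → (22,24,-1)
river: ρ → (-1,24,22)
river: ρ → (22,20,-3)
river: ρ → (-3,22,15)
river: ρ → (15,8,-10)
river: ρ → (-10,12,13)
river: ρ → (13,14,-9)
river: ρ → (-9,22,5)
river: ρ → (5,18,-17)
river: ρ → (-17,16,6)
river: ρ → (6,20,-11)
river: ρ → (-11,24,2)
river: ρ → (2,24,-11)
river: ρ → (-11,20,6)
river: ρ → (6,16,-17)
river: ρ → (-17,18,5)
river: ρ → (5,22,-9)
river: ρ → (-9,14,13)
river: ρ → (13,12,-10)
ρ-cycle length = 22 (tail of 0 descent steps not counted)

22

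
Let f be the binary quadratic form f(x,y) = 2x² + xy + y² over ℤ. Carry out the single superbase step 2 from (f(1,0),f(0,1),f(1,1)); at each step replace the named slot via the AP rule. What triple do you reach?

start (2,1,4) = (f(1,0),f(0,1),f(1,1))
replace slot 2: 2·(2+4) − 1 = 11 → (2,11,4)

2,11,4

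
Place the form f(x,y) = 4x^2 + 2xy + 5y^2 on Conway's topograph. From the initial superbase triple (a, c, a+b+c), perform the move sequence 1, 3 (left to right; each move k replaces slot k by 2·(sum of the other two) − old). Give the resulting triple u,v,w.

start (4,5,11) = (f(1,0),f(0,1),f(1,1))
replace slot 1: 2·(5+11) − 4 = 28 → (28,5,11)
replace slot 3: 2·(28+5) − 11 = 55 → (28,5,55)

28,5,55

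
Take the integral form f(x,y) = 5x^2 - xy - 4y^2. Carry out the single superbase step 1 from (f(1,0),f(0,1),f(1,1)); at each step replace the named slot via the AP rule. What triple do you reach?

start (5,-4,0) = (f(1,0),f(0,1),f(1,1))
replace slot 1: 2·((-4)+0) − 5 = -13 → (-13,-4,0)

-13,-4,0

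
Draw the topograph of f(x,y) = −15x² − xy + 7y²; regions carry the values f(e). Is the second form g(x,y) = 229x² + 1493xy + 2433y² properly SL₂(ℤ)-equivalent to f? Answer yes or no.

D₁ = 421, D₂ = 421
river cycle of f (length 26): (7, 15, -7), (-7, 13, 9), (9, 5, -11), (-11, 17, 3), (3, 19, -5), (-5, 11, 15), (15, 19, -1), (-1, 19, 15), (15, 11, -5), (-5, 19, 3), … (16 more)
river cycle of g (length 26): (-7, 13, 9), (9, 5, -11), (-11, 17, 3), (3, 19, -5), (-5, 11, 15), (15, 19, -1), (-1, 19, 15), (15, 11, -5), (-5, 19, 3), (3, 17, -11), … (16 more)
cycles coincide ⇒ equivalent

yes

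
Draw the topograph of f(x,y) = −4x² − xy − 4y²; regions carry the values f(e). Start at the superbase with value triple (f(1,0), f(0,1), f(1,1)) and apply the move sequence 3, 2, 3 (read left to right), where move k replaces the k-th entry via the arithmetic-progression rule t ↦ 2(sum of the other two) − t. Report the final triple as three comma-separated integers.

start (-4,-4,-9) = (f(1,0),f(0,1),f(1,1))
replace slot 3: 2·((-4)+(-4)) − (-9) = -7 → (-4,-4,-7)
replace slot 2: 2·((-4)+(-7)) − (-4) = -18 → (-4,-18,-7)
replace slot 3: 2·((-4)+(-18)) − (-7) = -37 → (-4,-18,-37)

-4,-18,-37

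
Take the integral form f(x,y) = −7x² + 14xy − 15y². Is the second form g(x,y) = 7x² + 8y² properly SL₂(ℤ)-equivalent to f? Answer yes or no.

D₁ = -224, D₂ = -224
f is negative-definite; reduce −f:
−f: translate: b→0 (≡-14 mod 14), so (7,-14,15)→(7,0,8)
−f: reduced (well bottom): (7,0,8) with a≤c, −a<b≤a
flip sign back: reduced form of f is (-7,0,-8)
g: reduced (well bottom): (7,0,8) with a≤c, −a<b≤a
reduced forms (-7, 0, -8) vs (7, 0, 8) ⇒ inequivalent

no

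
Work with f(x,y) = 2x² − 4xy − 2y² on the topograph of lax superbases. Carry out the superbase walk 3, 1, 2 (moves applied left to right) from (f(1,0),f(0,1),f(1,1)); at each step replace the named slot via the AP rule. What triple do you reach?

start (2,-2,-4) = (f(1,0),f(0,1),f(1,1))
replace slot 3: 2·(2+(-2)) − (-4) = 4 → (2,-2,4)
replace slot 1: 2·((-2)+4) − 2 = 2 → (2,-2,4)
replace slot 2: 2·(2+4) − (-2) = 14 → (2,14,4)

2,14,4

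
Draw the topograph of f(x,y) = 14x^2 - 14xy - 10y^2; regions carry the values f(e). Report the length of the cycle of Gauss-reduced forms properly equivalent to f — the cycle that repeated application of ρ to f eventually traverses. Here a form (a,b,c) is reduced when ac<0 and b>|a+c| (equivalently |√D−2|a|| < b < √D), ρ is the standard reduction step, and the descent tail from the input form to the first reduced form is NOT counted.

D = 756, ⌊√D⌋ = 27
descent: ρ → (-10,14,14)  [lands on river]
river: ρ → (14,14,-10)
river: ρ → (-10,26,2)
river: ρ → (2,26,-10)
ρ-cycle length = 4 (tail of 1 descent step not counted)

4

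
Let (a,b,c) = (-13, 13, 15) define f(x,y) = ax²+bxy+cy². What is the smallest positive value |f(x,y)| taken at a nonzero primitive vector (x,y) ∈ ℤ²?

river: ρ → (15,17,-11)
river: ρ → (-11,27,5)
river: ρ → (5,23,-21)
river: ρ → (-21,19,7)
river: ρ → (7,23,-15)
river: ρ → (-15,7,15)
river: ρ → (15,23,-7)
river: ρ → (-7,19,21)
river: ρ → (21,23,-5)
river: ρ → (-5,27,11)
river: ρ → (11,17,-15)
river: ρ → (-15,13,13)
river: ρ → (13,13,-15)
river: ρ → (-15,17,11)
river: ρ → (11,27,-5)
river: ρ → (-5,23,21)
river: ρ → (21,19,-7)
river: ρ → (-7,23,15)
river: ρ → (15,7,-15)
river: ρ → (-15,23,7)
river: ρ → (7,19,-21)
river: ρ → (-21,23,5)
river: ρ → (5,27,-11)
river: ρ → (-11,17,15)
river: ρ → (15,13,-13)
river: ρ → (-13,13,15)
closes: descent 0, river 26
min |a| on river = 5

5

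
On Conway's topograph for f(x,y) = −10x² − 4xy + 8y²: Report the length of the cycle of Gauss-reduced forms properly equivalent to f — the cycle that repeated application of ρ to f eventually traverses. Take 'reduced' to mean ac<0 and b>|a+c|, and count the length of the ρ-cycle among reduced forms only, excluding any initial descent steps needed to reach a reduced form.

D = 336, ⌊√D⌋ = 18
descent: ρ → (8,4,-10)  [lands on river]
river: ρ → (-10,16,2)
river: ρ → (2,16,-10)
river: ρ → (-10,4,8)
river: ρ → (8,12,-6)
river: ρ → (-6,12,8)
ρ-cycle length = 6 (tail of 1 descent step not counted)

6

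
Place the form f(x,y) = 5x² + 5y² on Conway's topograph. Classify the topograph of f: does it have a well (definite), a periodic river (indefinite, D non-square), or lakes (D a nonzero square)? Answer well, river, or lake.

D = b²−4ac = 0² − 4·5·5 = -100
D < 0 ⇒ definite ⇒ every region one sign ⇒ single well

well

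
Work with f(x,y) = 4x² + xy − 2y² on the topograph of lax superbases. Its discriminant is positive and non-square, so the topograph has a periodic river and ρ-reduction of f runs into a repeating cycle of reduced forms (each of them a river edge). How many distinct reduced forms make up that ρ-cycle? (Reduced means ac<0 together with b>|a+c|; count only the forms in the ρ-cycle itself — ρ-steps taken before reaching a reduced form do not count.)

D = 33, ⌊√D⌋ = 5
descent: ρ → (-2,3,3)  [lands on river]
river: ρ → (3,3,-2)
river: ρ → (-2,5,1)
river: ρ → (1,5,-2)
ρ-cycle length = 4 (tail of 1 descent step not counted)

4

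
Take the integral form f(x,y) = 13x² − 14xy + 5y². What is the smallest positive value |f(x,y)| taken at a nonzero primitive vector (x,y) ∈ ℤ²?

translate: b→12 (≡-14 mod 26), so (13,-14,5)→(13,12,4)
flip: (13,12,4)→(4,-12,13)
translate: b→4 (≡-12 mod 8), so (4,-12,13)→(4,4,5)
reduced (well bottom): (4,4,5) with a≤c, −a<b≤a
well minimum = a = 4

4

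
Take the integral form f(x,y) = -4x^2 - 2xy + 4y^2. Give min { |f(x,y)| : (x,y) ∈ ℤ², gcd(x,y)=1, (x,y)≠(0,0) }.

descent: ρ → (4,2,-4)  [lands on river]
river: ρ → (-4,6,2)
river: ρ → (2,6,-4)
river: ρ → (-4,2,4)
river: ρ → (4,6,-2)
river: ρ → (-2,6,4)
closes: descent 1, river 6
min |a| on river = 2

2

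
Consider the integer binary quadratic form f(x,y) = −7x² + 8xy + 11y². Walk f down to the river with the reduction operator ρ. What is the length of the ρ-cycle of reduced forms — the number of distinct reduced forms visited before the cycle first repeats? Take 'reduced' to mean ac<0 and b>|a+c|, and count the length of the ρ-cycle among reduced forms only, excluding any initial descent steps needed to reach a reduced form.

D = 372, ⌊√D⌋ = 19
river: ρ → (11,14,-4)
river: ρ → (-4,18,3)
river: ρ → (3,18,-4)
river: ρ → (-4,14,11)
river: ρ → (11,8,-7)
river: ρ → (-7,6,12)
river: ρ → (12,18,-1)
river: ρ → (-1,18,12)
river: ρ → (12,6,-7)
river: ρ → (-7,8,11)
ρ-cycle length = 10 (tail of 0 descent steps not counted)

10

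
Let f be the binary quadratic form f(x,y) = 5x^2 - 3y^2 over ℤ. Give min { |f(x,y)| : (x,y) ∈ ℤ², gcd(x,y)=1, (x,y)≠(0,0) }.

descent: ρ → (-3,6,2)  [lands on river]
river: ρ → (2,6,-3)
closes: descent 1, river 2
min |a| on river = 2

2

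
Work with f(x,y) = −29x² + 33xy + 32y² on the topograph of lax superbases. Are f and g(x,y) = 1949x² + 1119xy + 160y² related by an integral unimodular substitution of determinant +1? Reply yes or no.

D₁ = 4801, D₂ = 4801
river cycle of f (length 202): (32, 31, -30), (-30, 29, 33), (33, 37, -26), (-26, 67, 3), (3, 65, -48), (-48, 31, 20), (20, 49, -30), (-30, 11, 39), (39, 67, -2), (-2, 69, 5), … (192 more)
river cycle of g (length 202): (32, 31, -30), (-30, 29, 33), (33, 37, -26), (-26, 67, 3), (3, 65, -48), (-48, 31, 20), (20, 49, -30), (-30, 11, 39), (39, 67, -2), (-2, 69, 5), … (192 more)
cycles coincide ⇒ equivalent

yes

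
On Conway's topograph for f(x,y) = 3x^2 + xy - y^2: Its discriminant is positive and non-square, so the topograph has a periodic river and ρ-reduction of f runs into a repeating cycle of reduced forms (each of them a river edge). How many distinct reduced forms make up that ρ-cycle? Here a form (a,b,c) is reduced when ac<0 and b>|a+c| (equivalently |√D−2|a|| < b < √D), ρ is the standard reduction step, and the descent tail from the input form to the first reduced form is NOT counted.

D = 13, ⌊√D⌋ = 3
descent: ρ → (-1,3,1)  [lands on river]
river: ρ → (1,3,-1)
ρ-cycle length = 2 (tail of 1 descent step not counted)

2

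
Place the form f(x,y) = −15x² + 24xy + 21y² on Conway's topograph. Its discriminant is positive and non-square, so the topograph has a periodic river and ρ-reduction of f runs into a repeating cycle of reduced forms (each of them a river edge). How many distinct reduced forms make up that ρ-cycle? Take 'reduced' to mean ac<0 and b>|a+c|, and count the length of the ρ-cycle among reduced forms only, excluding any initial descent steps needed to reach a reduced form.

D = 1836, ⌊√D⌋ = 42
river: ρ → (21,18,-18)
river: ρ → (-18,18,21)
river: ρ → (21,24,-15)
river: ρ → (-15,36,9)
river: ρ → (9,36,-15)
river: ρ → (-15,24,21)
ρ-cycle length = 6 (tail of 0 descent steps not counted)

6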